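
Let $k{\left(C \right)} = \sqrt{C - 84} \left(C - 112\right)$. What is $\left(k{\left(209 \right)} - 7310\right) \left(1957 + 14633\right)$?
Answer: $-121272900 + 8046150 \sqrt{5} \approx -1.0328 \cdot 10^{8}$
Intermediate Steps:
$k{\left(C \right)} = \sqrt{-84 + C} \left(-112 + C\right)$
$\left(k{\left(209 \right)} - 7310\right) \left(1957 + 14633\right) = \left(\sqrt{-84 + 209} \left(-112 + 209\right) - 7310\right) \left(1957 + 14633\right) = \left(\sqrt{125} \cdot 97 - 7310\right) 16590 = \left(5 \sqrt{5} \cdot 97 - 7310\right) 16590 = \left(485 \sqrt{5} - 7310\right) 16590 = \left(-7310 + 485 \sqrt{5}\right) 16590 = -121272900 + 8046150 \sqrt{5}$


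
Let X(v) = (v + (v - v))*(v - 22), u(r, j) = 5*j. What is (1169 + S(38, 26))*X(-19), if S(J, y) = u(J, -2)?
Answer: 902861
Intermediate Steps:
S(J, y) = -10 (S(J, y) = 5*(-2) = -10)
X(v) = v*(-22 + v) (X(v) = (v + 0)*(-22 + v) = v*(-22 + v))
(1169 + S(38, 26))*X(-19) = (1169 - 10)*(-19*(-22 - 19)) = 1159*(-19*(-41)) = 1159*779 = 902861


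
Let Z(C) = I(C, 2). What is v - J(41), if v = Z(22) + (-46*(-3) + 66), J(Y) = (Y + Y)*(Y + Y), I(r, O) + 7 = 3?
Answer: -6524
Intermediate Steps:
I(r, O) = -4 (I(r, O) = -7 + 3 = -4)
Z(C) = -4
J(Y) = 4*Y**2 (J(Y) = (2*Y)*(2*Y) = 4*Y**2)
v = 200 (v = -4 + (-46*(-3) + 66) = -4 + (138 + 66) = -4 + 204 = 200)
v - J(41) = 200 - 4*41**2 = 200 - 4*1681 = 200 - 1*6724 = 200 - 6724 = -6524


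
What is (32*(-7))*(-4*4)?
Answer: 3584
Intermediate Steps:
(32*(-7))*(-4*4) = -224*(-16) = 3584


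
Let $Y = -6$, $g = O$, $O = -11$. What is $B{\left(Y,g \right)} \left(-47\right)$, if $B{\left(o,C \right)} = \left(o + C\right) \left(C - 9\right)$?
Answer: $-15980$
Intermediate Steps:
$g = -11$
$B{\left(o,C \right)} = \left(-9 + C\right) \left(C + o\right)$ ($B{\left(o,C \right)} = \left(C + o\right) \left(-9 + C\right) = \left(-9 + C\right) \left(C + o\right)$)
$B{\left(Y,g \right)} \left(-47\right) = \left(\left(-11\right)^{2} - -99 - -54 - -66\right) \left(-47\right) = \left(121 + 99 + 54 + 66\right) \left(-47\right) = 340 \left(-47\right) = -15980$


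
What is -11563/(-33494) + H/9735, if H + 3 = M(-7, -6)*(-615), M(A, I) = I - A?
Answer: 30622171/108688030 ≈ 0.28174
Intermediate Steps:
H = -618 (H = -3 + (-6 - 1*(-7))*(-615) = -3 + (-6 + 7)*(-615) = -3 + 1*(-615) = -3 - 615 = -618)
-11563/(-33494) + H/9735 = -11563/(-33494) - 618/9735 = -11563*(-1/33494) - 618*1/9735 = 11563/33494 - 206/3245 = 30622171/108688030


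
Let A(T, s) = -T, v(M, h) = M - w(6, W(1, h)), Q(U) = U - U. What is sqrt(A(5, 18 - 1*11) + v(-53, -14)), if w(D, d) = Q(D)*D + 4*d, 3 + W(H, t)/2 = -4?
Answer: I*sqrt(2) ≈ 1.4142*I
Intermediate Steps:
Q(U) = 0
W(H, t) = -14 (W(H, t) = -6 + 2*(-4) = -6 - 8 = -14)
w(D, d) = 4*d (w(D, d) = 0*D + 4*d = 0 + 4*d = 4*d)
v(M, h) = 56 + M (v(M, h) = M - 4*(-14) = M - 1*(-56) = M + 56 = 56 + M)
sqrt(A(5, 18 - 1*11) + v(-53, -14)) = sqrt(-1*5 + (56 - 53)) = sqrt(-5 + 3) = sqrt(-2) = I*sqrt(2)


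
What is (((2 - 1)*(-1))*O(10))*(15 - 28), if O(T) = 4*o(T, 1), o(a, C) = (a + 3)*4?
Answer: 2704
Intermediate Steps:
o(a, C) = 12 + 4*a (o(a, C) = (3 + a)*4 = 12 + 4*a)
O(T) = 48 + 16*T (O(T) = 4*(12 + 4*T) = 48 + 16*T)
(((2 - 1)*(-1))*O(10))*(15 - 28) = (((2 - 1)*(-1))*(48 + 16*10))*(15 - 28) = ((1*(-1))*(48 + 160))*(-13) = -1*208*(-13) = -208*(-13) = 2704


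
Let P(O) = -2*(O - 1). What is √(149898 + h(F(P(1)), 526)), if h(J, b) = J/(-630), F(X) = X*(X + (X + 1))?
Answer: √149898 ≈ 387.17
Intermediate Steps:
P(O) = 2 - 2*O (P(O) = -2*(-1 + O) = 2 - 2*O)
F(X) = X*(1 + 2*X) (F(X) = X*(X + (1 + X)) = X*(1 + 2*X))
h(J, b) = -J/630 (h(J, b) = J*(-1/630) = -J/630)
√(149898 + h(F(P(1)), 526)) = √(149898 - (2 - 2*1)*(1 + 2*(2 - 2*1))/630) = √(149898 - (2 - 2)*(1 + 2*(2 - 2))/630) = √(149898 - 0*(1 + 2*0)) = √(149898 - 0*(1 + 0)) = √(149898 - 0) = √(149898 - 1/630*0) = √(149898 + 0) = √149898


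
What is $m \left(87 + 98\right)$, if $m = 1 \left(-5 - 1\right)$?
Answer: $-1110$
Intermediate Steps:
$m = -6$ ($m = 1 \left(-6\right) = -6$)
$m \left(87 + 98\right) = - 6 \left(87 + 98\right) = \left(-6\right) 185 = -1110$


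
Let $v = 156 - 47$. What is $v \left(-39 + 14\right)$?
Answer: $-2725$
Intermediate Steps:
$v = 109$
$v \left(-39 + 14\right) = 109 \left(-39 + 14\right) = 109 \left(-25\right) = -2725$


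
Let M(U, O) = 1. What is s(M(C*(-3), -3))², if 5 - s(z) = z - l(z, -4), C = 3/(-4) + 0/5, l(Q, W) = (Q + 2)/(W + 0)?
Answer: 169/16 ≈ 10.563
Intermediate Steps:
l(Q, W) = (2 + Q)/W
C = -¾ (C = 3*(-¼) + 0*(⅕) = -¾ + 0 = -¾ ≈ -0.75000)
s(z) = 9/2 - 5*z/4 (s(z) = 5 - (z - (2 + z)/(-4)) = 5 - (z - (-1)*(2 + z)/4) = 5 - (z - (-½ - z/4)) = 5 - (z + (½ + z/4)) = 5 - (½ + 5*z/4) = 5 + (-½ - 5*z/4) = 9/2 - 5*z/4)
s(M(C*(-3), -3))² = (9/2 - 5/4*1)² = (9/2 - 5/4)² = (13/4)² = 169/16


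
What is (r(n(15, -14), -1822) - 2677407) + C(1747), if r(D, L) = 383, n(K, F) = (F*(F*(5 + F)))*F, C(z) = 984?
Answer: -2676040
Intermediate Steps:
n(K, F) = F³*(5 + F) (n(K, F) = (F²*(5 + F))*F = F³*(5 + F))
(r(n(15, -14), -1822) - 2677407) + C(1747) = (383 - 2677407) + 984 = -2677024 + 984 = -2676040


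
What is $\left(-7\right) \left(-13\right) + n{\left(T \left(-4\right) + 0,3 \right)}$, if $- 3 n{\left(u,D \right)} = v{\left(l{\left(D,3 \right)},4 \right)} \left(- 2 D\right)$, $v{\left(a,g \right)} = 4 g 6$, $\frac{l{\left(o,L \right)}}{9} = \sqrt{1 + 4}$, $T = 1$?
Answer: $283$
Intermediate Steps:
$l{\left(o,L \right)} = 9 \sqrt{5}$ ($l{\left(o,L \right)} = 9 \sqrt{1 + 4} = 9 \sqrt{5}$)
$v{\left(a,g \right)} = 24 g$
$n{\left(u,D \right)} = 64 D$ ($n{\left(u,D \right)} = - \frac{24 \cdot 4 \left(- 2 D\right)}{3} = - \frac{96 \left(- 2 D\right)}{3} = - \frac{\left(-192\right) D}{3} = 64 D$)
$\left(-7\right) \left(-13\right) + n{\left(T \left(-4\right) + 0,3 \right)} = \left(-7\right) \left(-13\right) + 64 \cdot 3 = 91 + 192 = 283$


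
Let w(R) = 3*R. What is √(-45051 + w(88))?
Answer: I*√44787 ≈ 211.63*I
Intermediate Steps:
√(-45051 + w(88)) = √(-45051 + 3*88) = √(-45051 + 264) = √(-44787) = I*√44787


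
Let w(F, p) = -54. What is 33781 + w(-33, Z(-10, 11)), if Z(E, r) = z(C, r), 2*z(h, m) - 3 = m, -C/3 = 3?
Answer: 33727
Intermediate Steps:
C = -9 (C = -3*3 = -9)
z(h, m) = 3/2 + m/2
Z(E, r) = 3/2 + r/2
33781 + w(-33, Z(-10, 11)) = 33781 - 54 = 33727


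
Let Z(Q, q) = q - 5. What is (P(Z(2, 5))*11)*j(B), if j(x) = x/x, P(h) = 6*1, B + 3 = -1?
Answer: 66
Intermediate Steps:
Z(Q, q) = -5 + q
B = -4 (B = -3 - 1 = -4)
P(h) = 6
j(x) = 1
(P(Z(2, 5))*11)*j(B) = (6*11)*1 = 66*1 = 66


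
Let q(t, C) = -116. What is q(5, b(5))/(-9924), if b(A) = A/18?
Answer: 29/2481 ≈ 0.011689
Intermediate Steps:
b(A) = A/18 (b(A) = A*(1/18) = A/18)
q(5, b(5))/(-9924) = -116/(-9924) = -116*(-1/9924) = 29/2481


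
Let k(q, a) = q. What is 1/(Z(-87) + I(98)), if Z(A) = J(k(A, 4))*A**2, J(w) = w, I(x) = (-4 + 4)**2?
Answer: -1/658503 ≈ -1.5186e-6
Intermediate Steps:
I(x) = 0 (I(x) = 0**2 = 0)
Z(A) = A**3 (Z(A) = A*A**2 = A**3)
1/(Z(-87) + I(98)) = 1/((-87)**3 + 0) = 1/(-658503 + 0) = 1/(-658503) = -1/658503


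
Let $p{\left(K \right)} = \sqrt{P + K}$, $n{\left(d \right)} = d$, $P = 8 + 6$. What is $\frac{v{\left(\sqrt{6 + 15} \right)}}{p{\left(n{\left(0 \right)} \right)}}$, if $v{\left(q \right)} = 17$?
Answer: $\frac{17 \sqrt{14}}{14} \approx 4.5434$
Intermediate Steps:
$P = 14$
$p{\left(K \right)} = \sqrt{14 + K}$
$\frac{v{\left(\sqrt{6 + 15} \right)}}{p{\left(n{\left(0 \right)} \right)}} = \frac{17}{\sqrt{14 + 0}} = \frac{17}{\sqrt{14}} = 17 \frac{\sqrt{14}}{14} = \frac{17 \sqrt{14}}{14}$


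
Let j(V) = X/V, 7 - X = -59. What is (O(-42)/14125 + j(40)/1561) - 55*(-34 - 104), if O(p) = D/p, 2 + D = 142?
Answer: 401646904447/52917900 ≈ 7590.0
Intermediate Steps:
D = 140 (D = -2 + 142 = 140)
O(p) = 140/p
X = 66 (X = 7 - 1*(-59) = 7 + 59 = 66)
j(V) = 66/V
(O(-42)/14125 + j(40)/1561) - 55*(-34 - 104) = ((140/(-42))/14125 + (66/40)/1561) - 55*(-34 - 104) = ((140*(-1/42))*(1/14125) + (66*(1/40))*(1/1561)) - 55*(-138) = (-10/3*1/14125 + (33/20)*(1/1561)) - 1*(-7590) = (-2/8475 + 33/31220) + 7590 = 43447/52917900 + 7590 = 401646904447/52917900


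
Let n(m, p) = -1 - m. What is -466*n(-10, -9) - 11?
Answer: -4205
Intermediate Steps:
-466*n(-10, -9) - 11 = -466*(-1 - 1*(-10)) - 11 = -466*(-1 + 10) - 11 = -466*9 - 11 = -4194 - 11 = -4205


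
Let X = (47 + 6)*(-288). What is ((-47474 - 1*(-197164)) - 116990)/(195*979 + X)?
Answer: 10900/58547 ≈ 0.18618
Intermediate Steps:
X = -15264 (X = 53*(-288) = -15264)
((-47474 - 1*(-197164)) - 116990)/(195*979 + X) = ((-47474 - 1*(-197164)) - 116990)/(195*979 - 15264) = ((-47474 + 197164) - 116990)/(190905 - 15264) = (149690 - 116990)/175641 = 32700*(1/175641) = 10900/58547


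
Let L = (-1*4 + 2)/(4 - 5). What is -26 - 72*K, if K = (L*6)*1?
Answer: -890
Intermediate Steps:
L = 2 (L = (-4 + 2)/(-1) = -2*(-1) = 2)
K = 12 (K = (2*6)*1 = 12*1 = 12)
-26 - 72*K = -26 - 72*12 = -26 - 864 = -890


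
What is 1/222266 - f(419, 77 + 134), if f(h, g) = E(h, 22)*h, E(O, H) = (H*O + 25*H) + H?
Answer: -911737354659/222266 ≈ -4.1020e+6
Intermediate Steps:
E(O, H) = 26*H + H*O (E(O, H) = (25*H + H*O) + H = 26*H + H*O)
f(h, g) = h*(572 + 22*h) (f(h, g) = (22*(26 + h))*h = (572 + 22*h)*h = h*(572 + 22*h))
1/222266 - f(419, 77 + 134) = 1/222266 - 22*419*(26 + 419) = 1/222266 - 22*419*445 = 1/222266 - 1*4102010 = 1/222266 - 4102010 = -911737354659/222266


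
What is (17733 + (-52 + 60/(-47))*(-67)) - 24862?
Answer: -167295/47 ≈ -3559.5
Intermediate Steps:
(17733 + (-52 + 60/(-47))*(-67)) - 24862 = (17733 + (-52 + 60*(-1/47))*(-67)) - 24862 = (17733 + (-52 - 60/47)*(-67)) - 24862 = (17733 - 2504/47*(-67)) - 24862 = (17733 + 167768/47) - 24862 = 1001219/47 - 24862 = -167295/47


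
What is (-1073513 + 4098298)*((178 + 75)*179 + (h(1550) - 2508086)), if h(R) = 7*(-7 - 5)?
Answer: -7449691555155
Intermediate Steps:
h(R) = -84 (h(R) = 7*(-12) = -84)
(-1073513 + 4098298)*((178 + 75)*179 + (h(1550) - 2508086)) = (-1073513 + 4098298)*((178 + 75)*179 + (-84 - 2508086)) = 3024785*(253*179 - 2508170) = 3024785*(45287 - 2508170) = 3024785*(-2462883) = -7449691555155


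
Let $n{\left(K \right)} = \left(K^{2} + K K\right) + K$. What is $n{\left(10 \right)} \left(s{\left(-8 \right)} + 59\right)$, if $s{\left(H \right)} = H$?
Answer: $10710$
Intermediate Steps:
$n{\left(K \right)} = K + 2 K^{2}$ ($n{\left(K \right)} = \left(K^{2} + K^{2}\right) + K = 2 K^{2} + K = K + 2 K^{2}$)
$n{\left(10 \right)} \left(s{\left(-8 \right)} + 59\right) = 10 \left(1 + 2 \cdot 10\right) \left(-8 + 59\right) = 10 \left(1 + 20\right) 51 = 10 \cdot 21 \cdot 51 = 210 \cdot 51 = 10710$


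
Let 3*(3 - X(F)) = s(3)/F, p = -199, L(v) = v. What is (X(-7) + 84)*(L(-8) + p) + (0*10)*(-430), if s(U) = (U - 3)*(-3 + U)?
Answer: -18009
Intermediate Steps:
s(U) = (-3 + U)**2 (s(U) = (-3 + U)*(-3 + U) = (-3 + U)**2)
X(F) = 3 (X(F) = 3 - (-3 + 3)**2/(3*F) = 3 - 0**2/(3*F) = 3 - 0/F = 3 - 1/3*0 = 3 + 0 = 3)
(X(-7) + 84)*(L(-8) + p) + (0*10)*(-430) = (3 + 84)*(-8 - 199) + (0*10)*(-430) = 87*(-207) + 0*(-430) = -18009 + 0 = -18009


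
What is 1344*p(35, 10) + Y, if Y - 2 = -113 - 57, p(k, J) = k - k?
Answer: -168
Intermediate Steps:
p(k, J) = 0
Y = -168 (Y = 2 + (-113 - 57) = 2 - 170 = -168)
1344*p(35, 10) + Y = 1344*0 - 168 = 0 - 168 = -168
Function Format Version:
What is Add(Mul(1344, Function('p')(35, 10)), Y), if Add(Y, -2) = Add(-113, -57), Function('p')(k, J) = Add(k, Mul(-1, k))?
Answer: -168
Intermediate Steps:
Function('p')(k, J) = 0
Y = -168 (Y = Add(2, Add(-113, -57)) = Add(2, -170) = -168)
Add(Mul(1344, Function('p')(35, 10)), Y) = Add(Mul(1344, 0), -168) = Add(0, -168) = -168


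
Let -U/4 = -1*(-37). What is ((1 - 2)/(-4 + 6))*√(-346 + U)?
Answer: -I*√494/2 ≈ -11.113*I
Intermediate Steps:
U = -148 (U = -(-4)*(-37) = -4*37 = -148)
((1 - 2)/(-4 + 6))*√(-346 + U) = ((1 - 2)/(-4 + 6))*√(-346 - 148) = (-1/2)*√(-494) = (-1*½)*(I*√494) = -I*√494/2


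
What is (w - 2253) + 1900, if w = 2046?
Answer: 1693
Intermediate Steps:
(w - 2253) + 1900 = (2046 - 2253) + 1900 = -207 + 1900 = 1693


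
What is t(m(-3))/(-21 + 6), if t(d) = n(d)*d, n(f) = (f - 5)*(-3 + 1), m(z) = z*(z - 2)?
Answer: 20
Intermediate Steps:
m(z) = z*(-2 + z)
n(f) = 10 - 2*f (n(f) = (-5 + f)*(-2) = 10 - 2*f)
t(d) = d*(10 - 2*d) (t(d) = (10 - 2*d)*d = d*(10 - 2*d))
t(m(-3))/(-21 + 6) = (2*(-3*(-2 - 3))*(5 - (-3)*(-2 - 3)))/(-21 + 6) = (2*(-3*(-5))*(5 - (-3)*(-5)))/(-15) = -2*15*(5 - 1*15)/15 = -2*15*(5 - 15)/15 = -2*15*(-10)/15 = -1/15*(-300) = 20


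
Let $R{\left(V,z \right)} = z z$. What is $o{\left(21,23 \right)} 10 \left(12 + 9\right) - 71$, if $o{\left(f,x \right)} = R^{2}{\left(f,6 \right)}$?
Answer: $272089$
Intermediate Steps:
$R{\left(V,z \right)} = z^{2}$
$o{\left(f,x \right)} = 1296$ ($o{\left(f,x \right)} = \left(6^{2}\right)^{2} = 36^{2} = 1296$)
$o{\left(21,23 \right)} 10 \left(12 + 9\right) - 71 = 1296 \cdot 10 \left(12 + 9\right) - 71 = 1296 \cdot 10 \cdot 21 - 71 = 1296 \cdot 210 - 71 = 272160 - 71 = 272089$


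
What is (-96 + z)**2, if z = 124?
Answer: 784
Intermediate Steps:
(-96 + z)**2 = (-96 + 124)**2 = 28**2 = 784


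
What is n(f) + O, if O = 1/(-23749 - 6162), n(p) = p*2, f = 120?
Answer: 7178639/29911 ≈ 240.00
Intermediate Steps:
n(p) = 2*p
O = -1/29911 (O = 1/(-29911) = -1/29911 ≈ -3.3433e-5)
n(f) + O = 2*120 - 1/29911 = 240 - 1/29911 = 7178639/29911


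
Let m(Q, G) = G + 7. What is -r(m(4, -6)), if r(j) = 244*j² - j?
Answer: -243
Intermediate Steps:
m(Q, G) = 7 + G
r(j) = -j + 244*j²
-r(m(4, -6)) = -(7 - 6)*(-1 + 244*(7 - 6)) = -(-1 + 244*1) = -(-1 + 244) = -243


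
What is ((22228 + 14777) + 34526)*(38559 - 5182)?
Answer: 2387490187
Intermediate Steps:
((22228 + 14777) + 34526)*(38559 - 5182) = (37005 + 34526)*33377 = 71531*33377 = 2387490187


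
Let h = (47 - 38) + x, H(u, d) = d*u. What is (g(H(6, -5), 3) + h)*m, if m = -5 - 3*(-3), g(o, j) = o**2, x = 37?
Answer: 3784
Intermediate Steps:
h = 46 (h = (47 - 38) + 37 = 9 + 37 = 46)
m = 4 (m = -5 + 9 = 4)
(g(H(6, -5), 3) + h)*m = ((-5*6)**2 + 46)*4 = ((-30)**2 + 46)*4 = (900 + 46)*4 = 946*4 = 3784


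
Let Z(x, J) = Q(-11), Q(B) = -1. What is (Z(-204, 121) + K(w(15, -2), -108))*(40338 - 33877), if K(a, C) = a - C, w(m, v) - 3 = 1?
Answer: 717171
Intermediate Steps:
w(m, v) = 4 (w(m, v) = 3 + 1 = 4)
Z(x, J) = -1
(Z(-204, 121) + K(w(15, -2), -108))*(40338 - 33877) = (-1 + (4 - 1*(-108)))*(40338 - 33877) = (-1 + (4 + 108))*6461 = (-1 + 112)*6461 = 111*6461 = 717171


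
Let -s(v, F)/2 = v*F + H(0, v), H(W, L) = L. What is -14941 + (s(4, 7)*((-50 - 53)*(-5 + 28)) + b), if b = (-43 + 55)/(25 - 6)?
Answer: 2596837/19 ≈ 1.3668e+5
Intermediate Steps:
s(v, F) = -2*v - 2*F*v (s(v, F) = -2*(v*F + v) = -2*(F*v + v) = -2*(v + F*v) = -2*v - 2*F*v)
b = 12/19 ≈ 0.63158
-14941 + (s(4, 7)*((-50 - 53)*(-5 + 28)) + b) = -14941 + ((2*4*(-1 - 1*7))*((-50 - 53)*(-5 + 28)) + 12/19) = -14941 + ((2*4*(-1 - 7))*(-103*23) + 12/19) = -14941 + ((2*4*(-8))*(-2369) + 12/19) = -14941 + (-64*(-2369) + 12/19) = -14941 + (151616 + 12/19) = -14941 + 2880716/19 = 2596837/19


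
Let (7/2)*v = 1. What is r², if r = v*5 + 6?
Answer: 2704/49 ≈ 55.184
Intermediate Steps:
v = 2/7 (v = (2/7)*1 = 2/7 ≈ 0.28571)
r = 52/7 (r = (2/7)*5 + 6 = 10/7 + 6 = 52/7 ≈ 7.4286)
r² = (52/7)² = 2704/49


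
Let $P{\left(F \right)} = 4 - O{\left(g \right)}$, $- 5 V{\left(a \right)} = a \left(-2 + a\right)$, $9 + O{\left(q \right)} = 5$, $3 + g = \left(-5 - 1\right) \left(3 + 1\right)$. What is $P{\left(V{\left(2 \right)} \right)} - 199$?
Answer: $-191$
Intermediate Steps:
$g = -27$ ($g = -3 + \left(-5 - 1\right) \left(3 + 1\right) = -3 - 24 = -27$)
$O{\left(q \right)} = -4$ ($O{\left(q \right)} = -9 + 5 = -4$)
$V{\left(a \right)} = - \frac{a \left(-2 + a\right)}{5}$
$P{\left(F \right)} = 8$ ($P{\left(F \right)} = 4 - -4 = 4 + 4 = 8$)
$P{\left(V{\left(2 \right)} \right)} - 199 = 8 - 199 = -191$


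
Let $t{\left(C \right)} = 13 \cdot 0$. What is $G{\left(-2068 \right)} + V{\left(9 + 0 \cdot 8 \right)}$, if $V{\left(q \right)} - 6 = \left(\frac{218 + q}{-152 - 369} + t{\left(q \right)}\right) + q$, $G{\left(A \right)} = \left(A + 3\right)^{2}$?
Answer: $\frac{2221668813}{521} \approx 4.2642 \cdot 10^{6}$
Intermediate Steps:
$G{\left(A \right)} = \left(3 + A\right)^{2}$
$t{\left(C \right)} = 0$
$V{\left(q \right)} = \frac{2908}{521} + \frac{520 q}{521}$ ($V{\left(q \right)} = 6 + \left(\left(\frac{218 + q}{-152 - 369} + 0\right) + q\right) = 6 + \left(\left(\frac{218 + q}{-521} + 0\right) + q\right) = 6 + \left(\left(\left(218 + q\right) \left(- \frac{1}{521}\right) + 0\right) + q\right) = 6 + \left(\left(\left(- \frac{218}{521} - \frac{q}{521}\right) + 0\right) + q\right) = 6 + \left(\left(- \frac{218}{521} - \frac{q}{521}\right) + q\right) = 6 + \left(- \frac{218}{521} + \frac{520 q}{521}\right) = \frac{2908}{521} + \frac{520 q}{521}$)
$G{\left(-2068 \right)} + V{\left(9 + 0 \cdot 8 \right)} = \left(3 - 2068\right)^{2} + \left(\frac{2908}{521} + \frac{520 \left(9 + 0 \cdot 8\right)}{521}\right) = \left(-2065\right)^{2} + \left(\frac{2908}{521} + \frac{520 \left(9 + 0\right)}{521}\right) = 4264225 + \left(\frac{2908}{521} + \frac{520}{521} \cdot 9\right) = 4264225 + \left(\frac{2908}{521} + \frac{4680}{521}\right) = 4264225 + \frac{7588}{521} = \frac{2221668813}{521}$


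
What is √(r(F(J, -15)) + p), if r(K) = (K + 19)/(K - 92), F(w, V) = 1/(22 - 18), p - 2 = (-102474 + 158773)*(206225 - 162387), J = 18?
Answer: √332417242051337/367 ≈ 49679.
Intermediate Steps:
p = 2468035564 (p = 2 + (-102474 + 158773)*(206225 - 162387) = 2 + 56299*43838 = 2 + 2468035562 = 2468035564)
F(w, V) = ¼ (F(w, V) = 1/4 = ¼)
r(K) = (19 + K)/(-92 + K)
√(r(F(J, -15)) + p) = √((19 + ¼)/(-92 + ¼) + 2468035564) = √((77/4)/(-367/4) + 2468035564) = √(-4/367*77/4 + 2468035564) = √(-77/367 + 2468035564) = √(905769051911/367) = √332417242051337/367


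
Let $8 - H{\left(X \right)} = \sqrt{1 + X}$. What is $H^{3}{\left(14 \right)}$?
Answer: $\left(8 - \sqrt{15}\right)^{3} \approx 70.292$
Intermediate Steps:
$H{\left(X \right)} = 8 - \sqrt{1 + X}$
$H^{3}{\left(14 \right)} = \left(8 - \sqrt{1 + 14}\right)^{3} = \left(8 - \sqrt{15}\right)^{3}$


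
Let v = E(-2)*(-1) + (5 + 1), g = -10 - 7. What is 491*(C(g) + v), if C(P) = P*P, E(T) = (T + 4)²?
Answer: 142881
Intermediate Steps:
g = -17
E(T) = (4 + T)²
C(P) = P²
v = 2 (v = (4 - 2)²*(-1) + (5 + 1) = 2²*(-1) + 6 = 4*(-1) + 6 = -4 + 6 = 2)
491*(C(g) + v) = 491*((-17)² + 2) = 491*(289 + 2) = 491*291 = 142881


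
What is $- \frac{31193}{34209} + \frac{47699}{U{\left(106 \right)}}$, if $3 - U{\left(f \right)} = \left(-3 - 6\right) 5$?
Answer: $\frac{543412609}{547344} \approx 992.82$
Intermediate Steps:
$U{\left(f \right)} = 48$ ($U{\left(f \right)} = 3 - \left(-3 - 6\right) 5 = 3 - \left(-9\right) 5 = 3 - -45 = 3 + 45 = 48$)
$- \frac{31193}{34209} + \frac{47699}{U{\left(106 \right)}} = - \frac{31193}{34209} + \frac{47699}{48} = \frac{543412609}{547344}$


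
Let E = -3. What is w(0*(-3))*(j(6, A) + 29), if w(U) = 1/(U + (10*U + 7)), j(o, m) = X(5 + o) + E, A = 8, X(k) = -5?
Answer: 3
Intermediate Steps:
j(o, m) = -8 (j(o, m) = -5 - 3 = -8)
w(U) = 1/(7 + 11*U) (w(U) = 1/(U + (7 + 10*U)) = 1/(7 + 11*U))
w(0*(-3))*(j(6, A) + 29) = (-8 + 29)/(7 + 11*(0*(-3))) = 21/(7 + 11*0) = 21/(7 + 0) = 21/7 = (⅐)*21 = 3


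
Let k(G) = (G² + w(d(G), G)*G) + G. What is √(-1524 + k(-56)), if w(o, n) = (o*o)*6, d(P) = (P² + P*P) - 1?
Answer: 2*I*√3303336655 ≈ 1.1495e+5*I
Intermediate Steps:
d(P) = -1 + 2*P² (d(P) = (P² + P²) - 1 = 2*P² - 1 = -1 + 2*P²)
w(o, n) = 6*o² (w(o, n) = o²*6 = 6*o²)
k(G) = G + G² + 6*G*(-1 + 2*G²)² (k(G) = (G² + (6*(-1 + 2*G²)²)*G) + G = (G² + 6*G*(-1 + 2*G²)²) + G = G + G² + 6*G*(-1 + 2*G²)²)
√(-1524 + k(-56)) = √(-1524 - 56*(1 - 56 + 6*(-1 + 2*(-56)²)²)) = √(-1524 - 56*(1 - 56 + 6*(-1 + 2*3136)²)) = √(-1524 - 56*(1 - 56 + 6*(-1 + 6272)²)) = √(-1524 - 56*(1 - 56 + 6*6271²)) = √(-1524 - 56*(1 - 56 + 6*39325441)) = √(-1524 - 56*(1 - 56 + 235952646)) = √(-1524 - 56*235952591) = √(-1524 - 13213345096) = √(-13213346620) = 2*I*√3303336655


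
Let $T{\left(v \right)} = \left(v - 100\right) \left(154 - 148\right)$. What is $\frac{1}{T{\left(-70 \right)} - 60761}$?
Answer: $- \frac{1}{61781} \approx -1.6186 \cdot 10^{-5}$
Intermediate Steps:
$T{\left(v \right)} = -600 + 6 v$ ($T{\left(v \right)} = \left(-100 + v\right) 6 = -600 + 6 v$)
$\frac{1}{T{\left(-70 \right)} - 60761} = \frac{1}{\left(-600 + 6 \left(-70\right)\right) - 60761} = \frac{1}{\left(-600 - 420\right) - 60761} = \frac{1}{-1020 - 60761} = \frac{1}{-61781} = - \frac{1}{61781}$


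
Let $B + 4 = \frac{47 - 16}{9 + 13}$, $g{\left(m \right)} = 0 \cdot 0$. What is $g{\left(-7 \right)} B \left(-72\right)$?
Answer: $0$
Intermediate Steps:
$g{\left(m \right)} = 0$
$B = - \frac{57}{22}$ ($B = -4 + \frac{47 - 16}{9 + 13} = -4 + \frac{31}{22} = - \frac{57}{22} \approx -2.5909$)
$g{\left(-7 \right)} B \left(-72\right) = 0 \left(- \frac{57}{22}\right) \left(-72\right) = 0 \left(-72\right) = 0$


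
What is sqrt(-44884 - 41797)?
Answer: 7*I*sqrt(1769) ≈ 294.42*I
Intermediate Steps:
sqrt(-44884 - 41797) = sqrt(-86681) = 7*I*sqrt(1769)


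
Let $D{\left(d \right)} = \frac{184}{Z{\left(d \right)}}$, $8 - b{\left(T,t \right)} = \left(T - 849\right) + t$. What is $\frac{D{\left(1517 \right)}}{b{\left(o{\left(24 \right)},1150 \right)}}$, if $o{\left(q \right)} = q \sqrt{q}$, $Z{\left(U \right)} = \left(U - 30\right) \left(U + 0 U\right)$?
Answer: $- \frac{53912}{162472482475} + \frac{8832 \sqrt{6}}{162472482475} \approx -1.9867 \cdot 10^{-7}$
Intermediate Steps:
$Z{\left(U \right)} = U \left(-30 + U\right)$ ($Z{\left(U \right)} = \left(-30 + U\right) \left(U + 0\right) = \left(-30 + U\right) U = U \left(-30 + U\right)$)
$o{\left(q \right)} = q^{\frac{3}{2}}$
$b{\left(T,t \right)} = 857 - T - t$ ($b{\left(T,t \right)} = 8 - \left(\left(T - 849\right) + t\right) = 8 - \left(\left(-849 + T\right) + t\right) = 8 - \left(-849 + T + t\right) = 857 - T - t$)
$D{\left(d \right)} = \frac{184}{d \left(-30 + d\right)}$
$\frac{D{\left(1517 \right)}}{b{\left(o{\left(24 \right)},1150 \right)}} = \frac{184 \cdot \frac{1}{1517} \frac{1}{-30 + 1517}}{857 - 24^{\frac{3}{2}} - 1150} = \frac{184 \cdot \frac{1}{1517} \cdot \frac{1}{1487}}{857 - 48 \sqrt{6} - 1150} = \frac{184}{2255779 \left(-293 - 48 \sqrt{6}\right)}$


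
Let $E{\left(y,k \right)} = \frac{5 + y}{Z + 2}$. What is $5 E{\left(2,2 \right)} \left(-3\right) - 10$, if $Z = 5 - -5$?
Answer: $- \frac{75}{4} \approx -18.75$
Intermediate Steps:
$Z = 10$ ($Z = 5 + 5 = 10$)
$E{\left(y,k \right)} = \frac{5}{12} + \frac{y}{12}$ ($E{\left(y,k \right)} = \frac{5 + y}{10 + 2} = \frac{5 + y}{12} = \left(5 + y\right) \frac{1}{12} = \frac{5}{12} + \frac{y}{12}$)
$5 E{\left(2,2 \right)} \left(-3\right) - 10 = 5 \left(\frac{5}{12} + \frac{1}{12} \cdot 2\right) \left(-3\right) - 10 = 5 \left(\frac{5}{12} + \frac{1}{6}\right) \left(-3\right) - 10 = 5 \cdot \frac{7}{12} \left(-3\right) - 10 = 5 \left(- \frac{7}{4}\right) - 10 = - \frac{35}{4} - 10 = - \frac{75}{4}$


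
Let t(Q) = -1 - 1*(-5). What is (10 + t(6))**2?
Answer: 196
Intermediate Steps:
t(Q) = 4 (t(Q) = -1 + 5 = 4)
(10 + t(6))**2 = (10 + 4)**2 = 14**2 = 196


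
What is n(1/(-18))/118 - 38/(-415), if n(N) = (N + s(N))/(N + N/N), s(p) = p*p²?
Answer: 24562997/269726760 ≈ 0.091066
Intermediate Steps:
s(p) = p³
n(N) = (N + N³)/(1 + N) (n(N) = (N + N³)/(N + N/N) = (N + N³)/(N + 1) = (N + N³)/(1 + N))
n(1/(-18))/118 - 38/(-415) = ((1/(-18) + (1/(-18))³)/(1 + 1/(-18)))/118 - 38/(-415) = ((-1/18 + (-1/18)³)/(1 - 1/18))*(1/118) - 38*(-1/415) = ((-1/18 - 1/5832)/(17/18))*(1/118) + 38/415 = ((18/17)*(-325/5832))*(1/118) + 38/415 = -325/5508*1/118 + 38/415 = -325/649944 + 38/415 = 24562997/269726760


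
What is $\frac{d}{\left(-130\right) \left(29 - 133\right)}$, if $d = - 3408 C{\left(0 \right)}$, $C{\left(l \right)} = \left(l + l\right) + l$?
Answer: $0$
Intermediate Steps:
$C{\left(l \right)} = 3 l$ ($C{\left(l \right)} = 2 l + l = 3 l$)
$d = 0$ ($d = - 3408 \cdot 3 \cdot 0 = \left(-3408\right) 0 = 0$)
$\frac{d}{\left(-130\right) \left(29 - 133\right)} = \frac{0}{\left(-130\right) \left(29 - 133\right)} = \frac{0}{\left(-130\right) \left(-104\right)} = \frac{0}{13520} = 0 \cdot \frac{1}{13520} = 0$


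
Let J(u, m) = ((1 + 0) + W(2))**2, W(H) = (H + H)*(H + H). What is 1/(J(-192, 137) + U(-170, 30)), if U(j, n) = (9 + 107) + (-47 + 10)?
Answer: 1/368 ≈ 0.0027174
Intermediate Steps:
W(H) = 4*H**2 (W(H) = (2*H)*(2*H) = 4*H**2)
U(j, n) = 79 (U(j, n) = 116 - 37 = 79)
J(u, m) = 289 (J(u, m) = ((1 + 0) + 4*2**2)**2 = (1 + 4*4)**2 = (1 + 16)**2 = 17**2 = 289)
1/(J(-192, 137) + U(-170, 30)) = 1/(289 + 79) = 1/368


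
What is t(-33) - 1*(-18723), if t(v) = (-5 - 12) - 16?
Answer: 18690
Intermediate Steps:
t(v) = -33 (t(v) = -17 - 16 = -33)
t(-33) - 1*(-18723) = -33 - 1*(-18723) = -33 + 18723 = 18690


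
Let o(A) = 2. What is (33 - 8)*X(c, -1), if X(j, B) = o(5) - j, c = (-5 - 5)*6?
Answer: 1550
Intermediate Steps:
c = -60 (c = -10*6 = -60)
X(j, B) = 2 - j
(33 - 8)*X(c, -1) = (33 - 8)*(2 - 1*(-60)) = 25*(2 + 60) = 25*62 = 1550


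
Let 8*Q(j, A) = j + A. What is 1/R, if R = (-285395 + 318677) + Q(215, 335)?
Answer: 4/133403 ≈ 2.9984e-5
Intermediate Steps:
Q(j, A) = A/8 + j/8 (Q(j, A) = (j + A)/8 = (A + j)/8 = A/8 + j/8)
R = 133403/4 (R = (-285395 + 318677) + ((⅛)*335 + (⅛)*215) = 33282 + (335/8 + 215/8) = 33282 + 275/4 = 133403/4 ≈ 33351.)
1/R = 1/(133403/4) = 4/133403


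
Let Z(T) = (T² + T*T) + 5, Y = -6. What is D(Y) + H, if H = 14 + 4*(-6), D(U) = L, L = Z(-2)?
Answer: 3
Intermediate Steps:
Z(T) = 5 + 2*T² (Z(T) = (T² + T²) + 5 = 2*T² + 5 = 5 + 2*T²)
L = 13 (L = 5 + 2*(-2)² = 5 + 2*4 = 5 + 8 = 13)
D(U) = 13
H = -10 (H = 14 - 24 = -10)
D(Y) + H = 13 - 10 = 3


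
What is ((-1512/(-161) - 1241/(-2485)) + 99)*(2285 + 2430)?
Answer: 255169568/497 ≈ 5.1342e+5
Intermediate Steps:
((-1512/(-161) - 1241/(-2485)) + 99)*(2285 + 2430) = ((-1512*(-1/161) - 1241*(-1/2485)) + 99)*4715 = ((216/23 + 1241/2485) + 99)*4715 = (565303/57155 + 99)*4715 = (6223648/57155)*4715 = 255169568/497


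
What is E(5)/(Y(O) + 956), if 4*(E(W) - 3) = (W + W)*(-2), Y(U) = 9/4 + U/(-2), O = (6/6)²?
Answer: -8/3831 ≈ -0.0020882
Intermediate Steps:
O = 1 (O = (6*(⅙))² = 1² = 1)
Y(U) = 9/4 - U/2 (Y(U) = 9*(¼) + U*(-½) = 9/4 - U/2)
E(W) = 3 - W (E(W) = 3 + ((W + W)*(-2))/4 = 3 + ((2*W)*(-2))/4 = 3 + (-4*W)/4 = 3 - W)
E(5)/(Y(O) + 956) = (3 - 1*5)/((9/4 - ½*1) + 956) = (3 - 5)/((9/4 - ½) + 956) = -2/(7/4 + 956) = -2/(3831/4) = (4/3831)*(-2) = -8/3831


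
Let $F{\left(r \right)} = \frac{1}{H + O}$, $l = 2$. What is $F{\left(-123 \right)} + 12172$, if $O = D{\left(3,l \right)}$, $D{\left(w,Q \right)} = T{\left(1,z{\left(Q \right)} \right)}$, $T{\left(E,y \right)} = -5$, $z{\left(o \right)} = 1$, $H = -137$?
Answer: $\frac{1728423}{142} \approx 12172.0$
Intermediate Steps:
$D{\left(w,Q \right)} = -5$
$O = -5$
$F{\left(r \right)} = - \frac{1}{142}$ ($F{\left(r \right)} = \frac{1}{-137 - 5} = \frac{1}{-142} = - \frac{1}{142}$)
$F{\left(-123 \right)} + 12172 = - \frac{1}{142} + 12172 = \frac{1728423}{142}$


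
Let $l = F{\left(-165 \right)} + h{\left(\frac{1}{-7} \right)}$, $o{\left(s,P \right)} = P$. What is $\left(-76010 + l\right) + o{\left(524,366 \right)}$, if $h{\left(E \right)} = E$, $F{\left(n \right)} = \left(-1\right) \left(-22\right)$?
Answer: $- \frac{529355}{7} \approx -75622.0$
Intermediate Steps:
$F{\left(n \right)} = 22$
$l = \frac{153}{7}$ ($l = 22 + \frac{1}{-7} = 22 - \frac{1}{7} = \frac{153}{7} \approx 21.857$)
$\left(-76010 + l\right) + o{\left(524,366 \right)} = \left(-76010 + \frac{153}{7}\right) + 366 = - \frac{531917}{7} + 366 = - \frac{529355}{7}$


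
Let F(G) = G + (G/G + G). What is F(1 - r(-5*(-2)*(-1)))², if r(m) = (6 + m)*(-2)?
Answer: 169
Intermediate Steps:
r(m) = -12 - 2*m
F(G) = 1 + 2*G (F(G) = G + (1 + G) = 1 + 2*G)
F(1 - r(-5*(-2)*(-1)))² = (1 + 2*(1 - (-12 - 2*(-5*(-2))*(-1))))² = (1 + 2*(1 - (-12 - 20*(-1))))² = (1 + 2*(1 - (-12 - 2*(-10))))² = (1 + 2*(1 - (-12 + 20)))² = (1 + 2*(1 - 1*8))² = (1 + 2*(1 - 8))² = (1 + 2*(-7))² = (1 - 14)² = (-13)² = 169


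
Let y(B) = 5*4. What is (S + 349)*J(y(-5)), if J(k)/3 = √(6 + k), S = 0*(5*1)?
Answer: 1047*√26 ≈ 5338.7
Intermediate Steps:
y(B) = 20
S = 0 (S = 0*5 = 0)
J(k) = 3*√(6 + k)
(S + 349)*J(y(-5)) = (0 + 349)*(3*√(6 + 20)) = 349*(3*√26) = 1047*√26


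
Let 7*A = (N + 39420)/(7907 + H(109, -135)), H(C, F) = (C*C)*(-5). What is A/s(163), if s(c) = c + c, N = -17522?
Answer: -10949/58759218 ≈ -0.00018634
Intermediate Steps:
s(c) = 2*c
H(C, F) = -5*C**2 (H(C, F) = C**2*(-5) = -5*C**2)
A = -10949/180243 (A = ((-17522 + 39420)/(7907 - 5*109**2))/7 = (21898/(7907 - 5*11881))/7 = (21898/(7907 - 59405))/7 = (21898/(-51498))/7 = (21898*(-1/51498))/7 = (1/7)*(-10949/25749) = -10949/180243 ≈ -0.060746)
A/s(163) = -10949/(180243*(2*163)) = -10949/180243/326 = -10949/180243*1/326 = -10949/58759218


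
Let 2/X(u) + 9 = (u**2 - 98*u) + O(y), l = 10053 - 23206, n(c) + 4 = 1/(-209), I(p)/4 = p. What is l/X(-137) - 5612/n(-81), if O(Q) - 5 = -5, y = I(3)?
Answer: -177167645765/837 ≈ -2.1167e+8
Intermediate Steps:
I(p) = 4*p
y = 12 (y = 4*3 = 12)
O(Q) = 0 (O(Q) = 5 - 5 = 0)
n(c) = -837/209 (n(c) = -4 + 1/(-209) = -4 - 1/209 = -837/209)
l = -13153
X(u) = 2/(-9 + u**2 - 98*u) (X(u) = 2/(-9 + ((u**2 - 98*u) + 0)) = 2/(-9 + (u**2 - 98*u)) = 2/(-9 + u**2 - 98*u))
l/X(-137) - 5612/n(-81) = -13153/(2/(-9 + (-137)**2 - 98*(-137))) - 5612/(-837/209) = -13153/(2/(-9 + 18769 + 13426)) - 5612*(-209/837) = -13153/(2/32186) + 1172908/837 = -13153/(2*(1/32186)) + 1172908/837 = -13153/1/16093 + 1172908/837 = -13153*16093 + 1172908/837 = -211671229 + 1172908/837 = -177167645765/837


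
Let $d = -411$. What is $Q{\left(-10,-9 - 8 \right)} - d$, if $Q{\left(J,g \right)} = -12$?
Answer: $399$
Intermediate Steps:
$Q{\left(-10,-9 - 8 \right)} - d = -12 - -411 = -12 + 411 = 399$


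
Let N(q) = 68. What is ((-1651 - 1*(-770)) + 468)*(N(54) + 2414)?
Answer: -1025066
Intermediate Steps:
((-1651 - 1*(-770)) + 468)*(N(54) + 2414) = ((-1651 - 1*(-770)) + 468)*(68 + 2414) = ((-1651 + 770) + 468)*2482 = (-881 + 468)*2482 = -413*2482 = -1025066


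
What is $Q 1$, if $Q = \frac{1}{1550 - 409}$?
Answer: $\frac{1}{1141} \approx 0.00087642$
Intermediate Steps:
$Q = \frac{1}{1141} \approx 0.00087642$
$Q 1 = \frac{1}{1141} \cdot 1 = \frac{1}{1141}$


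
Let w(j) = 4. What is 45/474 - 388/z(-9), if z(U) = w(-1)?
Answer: -15311/158 ≈ -96.905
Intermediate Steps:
z(U) = 4
45/474 - 388/z(-9) = 45/474 - 388/4 = 45*(1/474) - 388*¼ = 15/158 - 97 = -15311/158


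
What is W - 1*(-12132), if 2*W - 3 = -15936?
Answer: 8331/2 ≈ 4165.5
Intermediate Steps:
W = -15933/2 (W = 3/2 + (½)*(-15936) = 3/2 - 7968 = -15933/2 ≈ -7966.5)
W - 1*(-12132) = -15933/2 - 1*(-12132) = -15933/2 + 12132 = 8331/2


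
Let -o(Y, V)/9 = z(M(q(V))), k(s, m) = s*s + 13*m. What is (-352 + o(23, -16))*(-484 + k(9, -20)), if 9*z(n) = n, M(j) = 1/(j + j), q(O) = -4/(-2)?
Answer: 934167/4 ≈ 2.3354e+5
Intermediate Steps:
q(O) = 2 (q(O) = -4*(-½) = 2)
k(s, m) = s² + 13*m
M(j) = 1/(2*j)
z(n) = n/9
o(Y, V) = -¼ (o(Y, V) = -1/(2*2) = -1/4 = -9*1/36 = -¼)
(-352 + o(23, -16))*(-484 + k(9, -20)) = (-352 - ¼)*(-484 + (9² + 13*(-20))) = -1409*(-484 + (81 - 260))/4 = -1409*(-484 - 179)/4 = -1409/4*(-663) = 934167/4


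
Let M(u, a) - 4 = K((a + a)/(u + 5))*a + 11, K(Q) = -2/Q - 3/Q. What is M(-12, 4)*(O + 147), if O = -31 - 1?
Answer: 7475/2 ≈ 3737.5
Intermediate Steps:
K(Q) = -5/Q
O = -32
M(u, a) = 5/2 - 5*u/2 (M(u, a) = 4 + ((-5*(u + 5)/(a + a))*a + 11) = 4 + ((-5*(5 + u)/(2*a))*a + 11) = 4 + ((-25/2 - 5*u/2) + 11) = 4 + (-3/2 - 5*u/2) = 5/2 - 5*u/2)
M(-12, 4)*(O + 147) = (5/2 - 5/2*(-12))*(-32 + 147) = (5/2 + 30)*115 = (65/2)*115 = 7475/2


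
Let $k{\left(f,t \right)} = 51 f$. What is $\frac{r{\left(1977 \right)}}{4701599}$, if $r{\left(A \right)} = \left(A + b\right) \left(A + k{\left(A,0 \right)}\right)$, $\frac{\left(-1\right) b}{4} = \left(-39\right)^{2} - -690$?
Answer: $- \frac{100850724}{671657} \approx -150.15$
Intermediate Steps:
$b = -8844$ ($b = - 4 \left(\left(-39\right)^{2} - -690\right) = - 4 \left(1521 + 690\right) = \left(-4\right) 2211 = -8844$)
$r{\left(A \right)} = 52 A \left(-8844 + A\right)$ ($r{\left(A \right)} = \left(A - 8844\right) \left(A + 51 A\right) = \left(-8844 + A\right) 52 A = 52 A \left(-8844 + A\right)$)
$\frac{r{\left(1977 \right)}}{4701599} = \frac{52 \cdot 1977 \left(-8844 + 1977\right)}{4701599} = 52 \cdot 1977 \left(-6867\right) \frac{1}{4701599} = \left(-705955068\right) \frac{1}{4701599} = - \frac{100850724}{671657}$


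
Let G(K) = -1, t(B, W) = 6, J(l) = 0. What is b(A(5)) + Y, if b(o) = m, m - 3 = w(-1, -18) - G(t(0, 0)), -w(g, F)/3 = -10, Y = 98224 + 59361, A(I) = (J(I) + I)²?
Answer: 157619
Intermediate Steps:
A(I) = I² (A(I) = (0 + I)² = I²)
Y = 157585
w(g, F) = 30 (w(g, F) = -3*(-10) = 30)
m = 34 (m = 3 + (30 - 1*(-1)) = 3 + (30 + 1) = 3 + 31 = 34)
b(o) = 34
b(A(5)) + Y = 34 + 157585 = 157619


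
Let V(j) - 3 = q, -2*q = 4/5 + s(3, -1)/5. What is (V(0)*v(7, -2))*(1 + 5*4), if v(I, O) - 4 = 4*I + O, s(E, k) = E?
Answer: 1449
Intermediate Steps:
v(I, O) = 4 + O + 4*I (v(I, O) = 4 + (4*I + O) = 4 + (O + 4*I) = 4 + O + 4*I)
q = -7/10 (q = -(4/5 + 3/5)/2 = -(4*(⅕) + 3*(⅕))/2 = -(⅘ + ⅗)/2 = -½*7/5 = -7/10 ≈ -0.70000)
V(j) = 23/10 (V(j) = 3 - 7/10 = 23/10)
(V(0)*v(7, -2))*(1 + 5*4) = (23*(4 - 2 + 4*7)/10)*(1 + 5*4) = (23*(4 - 2 + 28)/10)*(1 + 20) = ((23/10)*30)*21 = 69*21 = 1449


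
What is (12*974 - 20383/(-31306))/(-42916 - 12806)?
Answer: -33265901/158584812 ≈ -0.20977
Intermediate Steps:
(12*974 - 20383/(-31306))/(-42916 - 12806) = (11688 - 20383*(-1/31306))/(-55722) = (11688 + 1853/2846)*(-1/55722) = (33265901/2846)*(-1/55722) = -33265901/158584812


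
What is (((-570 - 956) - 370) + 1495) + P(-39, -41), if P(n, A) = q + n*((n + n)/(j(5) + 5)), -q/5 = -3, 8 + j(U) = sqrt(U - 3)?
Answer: -11828/7 - 3042*sqrt(2)/7 ≈ -2304.3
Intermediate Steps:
j(U) = -8 + sqrt(-3 + U) (j(U) = -8 + sqrt(U - 3) = -8 + sqrt(-3 + U))
q = 15 (q = -5*(-3) = 15)
P(n, A) = 15 + 2*n**2/(-3 + sqrt(2)) (P(n, A) = 15 + n*((n + n)/((-8 + sqrt(-3 + 5)) + 5)) = 15 + n*((2*n)/((-8 + sqrt(2)) + 5)) = 15 + n*((2*n)/(-3 + sqrt(2))) = 15 + n*(2*n/(-3 + sqrt(2))) = 15 + 2*n**2/(-3 + sqrt(2)))
(((-570 - 956) - 370) + 1495) + P(-39, -41) = (((-570 - 956) - 370) + 1495) + (15 - 6/7*(-39)**2 - 2/7*sqrt(2)*(-39)**2) = ((-1526 - 370) + 1495) + (15 - 6/7*1521 - 2/7*sqrt(2)*1521) = (-1896 + 1495) + (15 - 9126/7 - 3042*sqrt(2)/7) = -401 + (-9021/7 - 3042*sqrt(2)/7) = -11828/7 - 3042*sqrt(2)/7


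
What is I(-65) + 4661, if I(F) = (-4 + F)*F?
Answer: 9146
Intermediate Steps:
I(F) = F*(-4 + F)
I(-65) + 4661 = -65*(-4 - 65) + 4661 = -65*(-69) + 4661 = 4485 + 4661 = 9146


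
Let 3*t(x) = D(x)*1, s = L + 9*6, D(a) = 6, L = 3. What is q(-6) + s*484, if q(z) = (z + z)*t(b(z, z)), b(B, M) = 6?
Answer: 27564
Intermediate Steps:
s = 57 (s = 3 + 9*6 = 3 + 54 = 57)
t(x) = 2 (t(x) = (6*1)/3 = (⅓)*6 = 2)
q(z) = 4*z (q(z) = (z + z)*2 = (2*z)*2 = 4*z)
q(-6) + s*484 = 4*(-6) + 57*484 = -24 + 27588 = 27564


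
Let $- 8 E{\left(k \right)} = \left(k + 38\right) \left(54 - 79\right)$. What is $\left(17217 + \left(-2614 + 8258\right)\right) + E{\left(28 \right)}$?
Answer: $\frac{92269}{4} \approx 23067.0$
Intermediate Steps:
$E{\left(k \right)} = \frac{475}{4} + \frac{25 k}{8}$ ($E{\left(k \right)} = - \frac{\left(k + 38\right) \left(54 - 79\right)}{8} = - \frac{\left(38 + k\right) \left(-25\right)}{8} = - \frac{-950 - 25 k}{8} = \frac{475}{4} + \frac{25 k}{8}$)
$\left(17217 + \left(-2614 + 8258\right)\right) + E{\left(28 \right)} = \left(17217 + \left(-2614 + 8258\right)\right) + \left(\frac{475}{4} + \frac{25}{8} \cdot 28\right) = \left(17217 + 5644\right) + \left(\frac{475}{4} + \frac{175}{2}\right) = 22861 + \frac{825}{4} = \frac{92269}{4}$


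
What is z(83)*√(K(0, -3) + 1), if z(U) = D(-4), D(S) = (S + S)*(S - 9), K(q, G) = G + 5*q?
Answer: 104*I*√2 ≈ 147.08*I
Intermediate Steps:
D(S) = 2*S*(-9 + S) (D(S) = (2*S)*(-9 + S) = 2*S*(-9 + S))
z(U) = 104 (z(U) = 2*(-4)*(-9 - 4) = 2*(-4)*(-13) = 104)
z(83)*√(K(0, -3) + 1) = 104*√((-3 + 5*0) + 1) = 104*√((-3 + 0) + 1) = 104*√(-3 + 1) = 104*√(-2) = 104*(I*√2) = 104*I*√2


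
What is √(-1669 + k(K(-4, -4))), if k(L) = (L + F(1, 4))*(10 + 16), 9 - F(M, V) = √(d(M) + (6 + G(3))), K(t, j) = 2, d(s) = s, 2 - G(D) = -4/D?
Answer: √(-12447 - 78*√93)/3 ≈ 38.296*I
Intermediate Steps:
G(D) = 2 + 4/D (G(D) = 2 - (-4)/D = 2 + 4/D)
F(M, V) = 9 - √(28/3 + M) (F(M, V) = 9 - √(M + (6 + (2 + 4/3))) = 9 - √(M + (6 + 10/3)) = 9 - √(M + 28/3) = 9 - √(28/3 + M))
k(L) = 234 + 26*L - 26*√93/3 (k(L) = (L + (9 - √(84 + 9*1)/3))*(10 + 16) = (L + (9 - √(84 + 9)/3))*26 = (L + (9 - √93/3))*26 = (9 + L - √93/3)*26 = 234 + 26*L - 26*√93/3)
√(-1669 + k(K(-4, -4))) = √(-1669 + (234 + 26*2 - 26*√93/3)) = √(-1669 + (234 + 52 - 26*√93/3)) = √(-1669 + (286 - 26*√93/3)) = √(-1383 - 26*√93/3)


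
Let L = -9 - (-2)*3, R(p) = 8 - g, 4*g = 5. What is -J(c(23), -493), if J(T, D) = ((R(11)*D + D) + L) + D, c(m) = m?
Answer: 17267/4 ≈ 4316.8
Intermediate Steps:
g = 5/4 (g = (¼)*5 = 5/4 ≈ 1.2500)
R(p) = 27/4 (R(p) = 8 - 1*5/4 = 8 - 5/4 = 27/4)
L = -3 (L = -9 - 1*(-6) = -9 + 6 = -3)
J(T, D) = -3 + 35*D/4 (J(T, D) = ((27*D/4 + D) - 3) + D = (31*D/4 - 3) + D = (-3 + 31*D/4) + D = -3 + 35*D/4)
-J(c(23), -493) = -(-3 + (35/4)*(-493)) = -(-3 - 17255/4) = -1*(-17267/4) = 17267/4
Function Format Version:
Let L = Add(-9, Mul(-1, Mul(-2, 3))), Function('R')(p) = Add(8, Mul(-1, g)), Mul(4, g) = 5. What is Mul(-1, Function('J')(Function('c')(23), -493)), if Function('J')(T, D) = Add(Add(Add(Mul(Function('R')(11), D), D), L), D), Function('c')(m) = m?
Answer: Rational(17267, 4) ≈ 4316.8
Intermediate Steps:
g = Rational(5, 4) (g = Mul(Rational(1, 4), 5) = Rational(5, 4) ≈ 1.2500)
Function('R')(p) = Rational(27, 4) (Function('R')(p) = Add(8, Mul(-1, Rational(5, 4))) = Add(8, Rational(-5, 4)) = Rational(27, 4))
L = -3 (L = Add(-9, Mul(-1, -6)) = Add(-9, 6) = -3)
Function('J')(T, D) = Add(-3, Mul(Rational(35, 4), D)) (Function('J')(T, D) = Add(Add(Add(Mul(Rational(27, 4), D), D), -3), D) = Add(Add(Mul(Rational(31, 4), D), -3), D) = Add(Add(-3, Mul(Rational(31, 4), D)), D) = Add(-3, Mul(Rational(35, 4), D)))
Mul(-1, Function('J')(Function('c')(23), -493)) = Mul(-1, Add(-3, Mul(Rational(35, 4), -493))) = Mul(-1, Add(-3, Rational(-17255, 4))) = Mul(-1, Rational(-17267, 4)) = Rational(17267, 4)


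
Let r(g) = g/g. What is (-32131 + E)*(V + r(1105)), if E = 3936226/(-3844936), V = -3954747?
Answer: 122147841981025033/961234 ≈ 1.2707e+11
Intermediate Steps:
r(g) = 1
E = -1968113/1922468 (E = 3936226*(-1/3844936) = -1968113/1922468 ≈ -1.0237)
(-32131 + E)*(V + r(1105)) = (-32131 - 1968113/1922468)*(-3954747 + 1) = -61772787421/1922468*(-3954746) = 122147841981025033/961234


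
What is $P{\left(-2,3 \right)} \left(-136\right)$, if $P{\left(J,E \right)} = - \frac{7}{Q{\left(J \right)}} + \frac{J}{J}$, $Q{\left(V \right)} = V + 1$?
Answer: $-1088$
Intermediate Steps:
$Q{\left(V \right)} = 1 + V$
$P{\left(J,E \right)} = 1 - \frac{7}{1 + J}$ ($P{\left(J,E \right)} = - \frac{7}{1 + J} + \frac{J}{J} = - \frac{7}{1 + J} + 1 = 1 - \frac{7}{1 + J}$)
$P{\left(-2,3 \right)} \left(-136\right) = \frac{-6 - 2}{1 - 2} \left(-136\right) = \frac{1}{-1} \left(-8\right) \left(-136\right) = \left(-1\right) \left(-8\right) \left(-136\right) = 8 \left(-136\right) = -1088$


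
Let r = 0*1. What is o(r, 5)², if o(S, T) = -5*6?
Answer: 900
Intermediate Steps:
r = 0
o(S, T) = -30
o(r, 5)² = (-30)² = 900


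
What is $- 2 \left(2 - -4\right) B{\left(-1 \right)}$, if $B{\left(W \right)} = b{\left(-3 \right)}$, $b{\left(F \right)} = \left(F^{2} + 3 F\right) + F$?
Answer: $36$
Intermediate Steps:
$b{\left(F \right)} = F^{2} + 4 F$
$B{\left(W \right)} = -3$ ($B{\left(W \right)} = - 3 \left(4 - 3\right) = \left(-3\right) 1 = -3$)
$- 2 \left(2 - -4\right) B{\left(-1 \right)} = - 2 \left(2 - -4\right) \left(-3\right) = - 2 \left(2 + 4\right) \left(-3\right) = \left(-2\right) 6 \left(-3\right) = \left(-12\right) \left(-3\right) = 36$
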